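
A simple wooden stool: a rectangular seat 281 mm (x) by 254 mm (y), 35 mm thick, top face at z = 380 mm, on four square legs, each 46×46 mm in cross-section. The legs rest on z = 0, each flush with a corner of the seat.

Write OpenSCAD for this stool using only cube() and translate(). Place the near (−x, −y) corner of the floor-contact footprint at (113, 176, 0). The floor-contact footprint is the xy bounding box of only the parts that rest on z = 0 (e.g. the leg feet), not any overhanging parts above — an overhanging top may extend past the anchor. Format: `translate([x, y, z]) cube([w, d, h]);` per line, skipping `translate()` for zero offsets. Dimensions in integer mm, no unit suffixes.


translate([113, 176, 345]) cube([281, 254, 35]);
translate([113, 176, 0]) cube([46, 46, 345]);
translate([348, 176, 0]) cube([46, 46, 345]);
translate([113, 384, 0]) cube([46, 46, 345]);
translate([348, 384, 0]) cube([46, 46, 345]);


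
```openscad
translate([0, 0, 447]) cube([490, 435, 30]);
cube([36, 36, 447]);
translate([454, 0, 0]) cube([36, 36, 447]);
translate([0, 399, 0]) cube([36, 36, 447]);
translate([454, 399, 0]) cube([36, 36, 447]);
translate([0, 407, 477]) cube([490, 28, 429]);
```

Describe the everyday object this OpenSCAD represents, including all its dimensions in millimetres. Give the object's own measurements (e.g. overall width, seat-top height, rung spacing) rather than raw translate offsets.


A chair. The seat is a 490×435×30 mm slab with its top at z = 477 mm, on four 36×36 mm corner legs (flush with the seat edges, standing on z = 0). A flat backrest 28 mm thick, 429 mm tall, spans the full seat width and rises from the seat top along its +y edge, rear face flush with the rear of the seat.


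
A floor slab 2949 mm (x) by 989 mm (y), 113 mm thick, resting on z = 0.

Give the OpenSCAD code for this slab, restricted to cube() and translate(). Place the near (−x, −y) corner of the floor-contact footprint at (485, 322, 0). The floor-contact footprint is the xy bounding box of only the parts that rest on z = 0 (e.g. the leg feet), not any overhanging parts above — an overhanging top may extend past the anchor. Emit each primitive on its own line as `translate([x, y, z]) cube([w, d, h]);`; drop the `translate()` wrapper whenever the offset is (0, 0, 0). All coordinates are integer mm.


translate([485, 322, 0]) cube([2949, 989, 113]);


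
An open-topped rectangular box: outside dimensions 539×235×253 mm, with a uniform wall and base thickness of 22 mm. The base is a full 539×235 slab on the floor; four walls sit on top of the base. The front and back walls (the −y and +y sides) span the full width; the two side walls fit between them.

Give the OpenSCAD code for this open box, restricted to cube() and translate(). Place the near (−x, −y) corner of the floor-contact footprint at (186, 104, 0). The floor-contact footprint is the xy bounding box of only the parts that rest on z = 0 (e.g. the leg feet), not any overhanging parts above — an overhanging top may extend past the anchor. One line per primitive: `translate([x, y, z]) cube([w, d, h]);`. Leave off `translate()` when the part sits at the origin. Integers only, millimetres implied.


translate([186, 104, 0]) cube([539, 235, 22]);
translate([186, 104, 22]) cube([539, 22, 231]);
translate([186, 317, 22]) cube([539, 22, 231]);
translate([186, 126, 22]) cube([22, 191, 231]);
translate([703, 126, 22]) cube([22, 191, 231]);


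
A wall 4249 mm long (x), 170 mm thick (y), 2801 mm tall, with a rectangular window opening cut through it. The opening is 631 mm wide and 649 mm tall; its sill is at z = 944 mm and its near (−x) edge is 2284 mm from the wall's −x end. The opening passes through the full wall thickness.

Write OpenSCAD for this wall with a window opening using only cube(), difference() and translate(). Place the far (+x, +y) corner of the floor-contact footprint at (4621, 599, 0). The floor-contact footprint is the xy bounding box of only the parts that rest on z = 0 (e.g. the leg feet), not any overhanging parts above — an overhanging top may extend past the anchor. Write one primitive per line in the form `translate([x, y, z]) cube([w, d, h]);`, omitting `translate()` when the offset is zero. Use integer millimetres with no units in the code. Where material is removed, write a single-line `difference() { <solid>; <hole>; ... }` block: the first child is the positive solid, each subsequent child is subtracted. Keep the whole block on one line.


difference() { translate([372, 429, 0]) cube([4249, 170, 2801]); translate([2656, 429, 944]) cube([631, 170, 649]); }


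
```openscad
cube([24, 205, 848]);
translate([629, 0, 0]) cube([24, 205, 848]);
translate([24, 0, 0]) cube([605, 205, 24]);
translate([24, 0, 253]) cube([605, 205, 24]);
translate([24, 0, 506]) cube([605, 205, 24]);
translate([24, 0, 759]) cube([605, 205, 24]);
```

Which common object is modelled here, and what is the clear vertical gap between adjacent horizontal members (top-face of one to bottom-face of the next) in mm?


A bookshelf. The clear shelf gap is 229 mm.

Two tall side panels with 4 horizontal boards between them — a bookshelf. The first two shelf undersides are at z = 0 and z = 253; with shelf thickness 24, the clear gap is 253 − 0 − 24 = 229 mm.


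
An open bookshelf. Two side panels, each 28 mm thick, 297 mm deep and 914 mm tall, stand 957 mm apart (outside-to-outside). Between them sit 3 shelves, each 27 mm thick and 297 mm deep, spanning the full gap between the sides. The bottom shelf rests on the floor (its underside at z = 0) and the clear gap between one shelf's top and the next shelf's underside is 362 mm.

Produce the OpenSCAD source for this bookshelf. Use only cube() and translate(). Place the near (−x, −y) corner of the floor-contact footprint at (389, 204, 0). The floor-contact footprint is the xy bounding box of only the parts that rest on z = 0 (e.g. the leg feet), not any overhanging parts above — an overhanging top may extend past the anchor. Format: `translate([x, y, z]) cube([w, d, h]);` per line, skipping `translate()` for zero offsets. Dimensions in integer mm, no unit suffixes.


translate([389, 204, 0]) cube([28, 297, 914]);
translate([1318, 204, 0]) cube([28, 297, 914]);
translate([417, 204, 0]) cube([901, 297, 27]);
translate([417, 204, 389]) cube([901, 297, 27]);
translate([417, 204, 778]) cube([901, 297, 27]);


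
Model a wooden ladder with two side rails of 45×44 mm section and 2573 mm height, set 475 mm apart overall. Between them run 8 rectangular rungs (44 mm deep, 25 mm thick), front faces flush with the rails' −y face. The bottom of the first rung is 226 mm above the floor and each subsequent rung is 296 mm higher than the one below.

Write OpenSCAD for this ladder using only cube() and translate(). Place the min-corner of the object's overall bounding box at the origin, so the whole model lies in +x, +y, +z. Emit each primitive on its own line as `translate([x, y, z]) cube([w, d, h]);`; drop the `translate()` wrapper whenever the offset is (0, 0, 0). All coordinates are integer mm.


cube([45, 44, 2573]);
translate([430, 0, 0]) cube([45, 44, 2573]);
translate([45, 0, 226]) cube([385, 44, 25]);
translate([45, 0, 522]) cube([385, 44, 25]);
translate([45, 0, 818]) cube([385, 44, 25]);
translate([45, 0, 1114]) cube([385, 44, 25]);
translate([45, 0, 1410]) cube([385, 44, 25]);
translate([45, 0, 1706]) cube([385, 44, 25]);
translate([45, 0, 2002]) cube([385, 44, 25]);
translate([45, 0, 2298]) cube([385, 44, 25]);


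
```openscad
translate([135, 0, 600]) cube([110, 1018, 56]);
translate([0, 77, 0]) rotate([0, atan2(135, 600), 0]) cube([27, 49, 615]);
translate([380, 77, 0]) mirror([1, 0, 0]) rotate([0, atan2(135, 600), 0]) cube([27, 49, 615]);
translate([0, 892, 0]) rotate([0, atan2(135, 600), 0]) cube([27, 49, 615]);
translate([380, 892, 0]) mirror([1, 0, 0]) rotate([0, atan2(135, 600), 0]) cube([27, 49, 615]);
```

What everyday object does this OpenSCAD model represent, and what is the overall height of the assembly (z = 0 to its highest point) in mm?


A sawhorse. The overall height is 656 mm.

A beam across two mirrored pairs of raked legs — a sawhorse. The beam's underside is at z = 600 (matching the legs' vertical rise in atan2(135, 600)) and the beam is 56 mm tall, so its top is at 600 + 56 = 656 mm. The raked legs top out at the beam's underside, so that is the highest point.


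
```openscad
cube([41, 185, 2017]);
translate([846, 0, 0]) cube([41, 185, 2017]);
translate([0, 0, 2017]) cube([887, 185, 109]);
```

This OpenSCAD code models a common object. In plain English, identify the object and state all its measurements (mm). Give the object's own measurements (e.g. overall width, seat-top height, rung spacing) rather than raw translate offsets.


A door frame. The clear opening is 805 mm wide and 2017 mm high. Two 41 mm wide jambs, 185 mm deep, stand either side of the opening from the floor to the top of the opening. A 109 mm thick head sits across the top of both jambs, spanning the full outside width of the frame.


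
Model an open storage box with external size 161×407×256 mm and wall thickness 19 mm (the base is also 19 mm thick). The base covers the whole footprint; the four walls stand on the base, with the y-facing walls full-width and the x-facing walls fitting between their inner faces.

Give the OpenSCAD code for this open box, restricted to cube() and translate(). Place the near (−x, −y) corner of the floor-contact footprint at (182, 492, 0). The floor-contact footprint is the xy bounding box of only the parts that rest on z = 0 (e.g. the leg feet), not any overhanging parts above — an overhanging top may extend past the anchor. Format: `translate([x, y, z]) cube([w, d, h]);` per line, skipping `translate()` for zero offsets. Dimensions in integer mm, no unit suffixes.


translate([182, 492, 0]) cube([161, 407, 19]);
translate([182, 492, 19]) cube([161, 19, 237]);
translate([182, 880, 19]) cube([161, 19, 237]);
translate([182, 511, 19]) cube([19, 369, 237]);
translate([324, 511, 19]) cube([19, 369, 237]);


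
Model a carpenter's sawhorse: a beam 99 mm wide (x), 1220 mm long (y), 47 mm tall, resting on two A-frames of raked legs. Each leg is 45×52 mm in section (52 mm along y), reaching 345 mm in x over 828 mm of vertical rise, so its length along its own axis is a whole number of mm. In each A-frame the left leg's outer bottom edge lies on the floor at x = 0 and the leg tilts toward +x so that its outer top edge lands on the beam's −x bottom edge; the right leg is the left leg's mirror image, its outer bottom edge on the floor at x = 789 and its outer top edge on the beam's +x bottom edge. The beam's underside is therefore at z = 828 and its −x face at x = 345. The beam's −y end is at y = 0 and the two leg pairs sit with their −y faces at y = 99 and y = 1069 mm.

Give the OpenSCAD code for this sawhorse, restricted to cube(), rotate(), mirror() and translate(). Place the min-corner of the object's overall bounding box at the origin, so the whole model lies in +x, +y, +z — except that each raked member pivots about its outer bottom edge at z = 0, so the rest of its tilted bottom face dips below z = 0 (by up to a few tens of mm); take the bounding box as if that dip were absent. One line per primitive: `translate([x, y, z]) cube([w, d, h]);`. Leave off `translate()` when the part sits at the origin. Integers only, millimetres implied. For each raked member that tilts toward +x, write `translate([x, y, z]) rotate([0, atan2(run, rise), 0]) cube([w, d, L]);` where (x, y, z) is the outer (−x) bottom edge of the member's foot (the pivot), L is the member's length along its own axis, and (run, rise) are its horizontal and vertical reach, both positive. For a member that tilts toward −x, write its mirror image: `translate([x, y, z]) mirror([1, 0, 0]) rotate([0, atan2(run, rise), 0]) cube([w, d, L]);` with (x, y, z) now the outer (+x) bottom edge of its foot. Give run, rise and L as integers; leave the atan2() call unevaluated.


// leg length = √(345² + 828²) = 897
// right-leg outer foot x = 2·345 + 99 = 789
// beam min-corner = (345, 0, 828)
translate([345, 0, 828]) cube([99, 1220, 47]);
translate([0, 99, 0]) rotate([0, atan2(345, 828), 0]) cube([45, 52, 897]);
translate([789, 99, 0]) mirror([1, 0, 0]) rotate([0, atan2(345, 828), 0]) cube([45, 52, 897]);
translate([0, 1069, 0]) rotate([0, atan2(345, 828), 0]) cube([45, 52, 897]);
translate([789, 1069, 0]) mirror([1, 0, 0]) rotate([0, atan2(345, 828), 0]) cube([45, 52, 897]);


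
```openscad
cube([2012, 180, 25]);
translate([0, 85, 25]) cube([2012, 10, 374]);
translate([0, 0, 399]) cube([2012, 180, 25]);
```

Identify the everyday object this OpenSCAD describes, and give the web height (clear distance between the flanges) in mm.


An I-beam. The web height is 374 mm.

Two wide flanges with a thin centred web — an I-beam. Overall 424 mm minus two 25 mm flanges gives a web of 424 − 2·25 = 374 mm.


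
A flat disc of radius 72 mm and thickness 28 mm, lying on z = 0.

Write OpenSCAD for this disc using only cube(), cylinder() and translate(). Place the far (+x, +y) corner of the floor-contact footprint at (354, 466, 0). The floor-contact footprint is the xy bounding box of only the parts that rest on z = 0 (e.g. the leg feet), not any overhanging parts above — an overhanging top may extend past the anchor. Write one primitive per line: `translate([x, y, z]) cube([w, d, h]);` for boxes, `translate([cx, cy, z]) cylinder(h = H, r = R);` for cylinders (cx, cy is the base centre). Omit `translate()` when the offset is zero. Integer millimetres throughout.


translate([282, 394, 0]) cylinder(h = 28, r = 72);


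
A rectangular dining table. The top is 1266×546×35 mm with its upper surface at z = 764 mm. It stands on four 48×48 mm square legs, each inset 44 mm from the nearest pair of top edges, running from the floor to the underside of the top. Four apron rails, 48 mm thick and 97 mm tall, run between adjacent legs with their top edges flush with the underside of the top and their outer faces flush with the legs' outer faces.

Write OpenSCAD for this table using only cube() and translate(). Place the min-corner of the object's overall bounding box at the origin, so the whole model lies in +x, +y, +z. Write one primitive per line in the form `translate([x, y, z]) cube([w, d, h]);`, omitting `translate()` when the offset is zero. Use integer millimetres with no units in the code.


// leg_h = 764 - 35 = 729
// apron z = 729 - 97 = 632
translate([0, 0, 729]) cube([1266, 546, 35]);
translate([44, 44, 0]) cube([48, 48, 729]);
translate([1174, 44, 0]) cube([48, 48, 729]);
translate([44, 454, 0]) cube([48, 48, 729]);
translate([1174, 454, 0]) cube([48, 48, 729]);
translate([92, 44, 632]) cube([1082, 48, 97]);
translate([92, 454, 632]) cube([1082, 48, 97]);
translate([44, 92, 632]) cube([48, 362, 97]);
translate([1174, 92, 632]) cube([48, 362, 97]);


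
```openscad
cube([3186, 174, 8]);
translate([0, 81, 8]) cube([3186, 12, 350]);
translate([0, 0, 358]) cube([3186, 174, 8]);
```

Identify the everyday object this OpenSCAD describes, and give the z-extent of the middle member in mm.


An I-beam. The web height is 350 mm.

Two wide flanges with a thin centred web — an I-beam. Overall 366 mm minus two 8 mm flanges gives a web of 366 − 2·8 = 350 mm.


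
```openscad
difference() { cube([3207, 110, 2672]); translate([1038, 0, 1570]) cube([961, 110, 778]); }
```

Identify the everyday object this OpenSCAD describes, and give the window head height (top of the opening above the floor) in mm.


A wall with a window opening. The window head height is 2348 mm.

A wall with a rectangular opening subtracted — a window. Sill at z = 1570, opening 778 mm tall, so the head is at 1570 + 778 = 2348 mm.


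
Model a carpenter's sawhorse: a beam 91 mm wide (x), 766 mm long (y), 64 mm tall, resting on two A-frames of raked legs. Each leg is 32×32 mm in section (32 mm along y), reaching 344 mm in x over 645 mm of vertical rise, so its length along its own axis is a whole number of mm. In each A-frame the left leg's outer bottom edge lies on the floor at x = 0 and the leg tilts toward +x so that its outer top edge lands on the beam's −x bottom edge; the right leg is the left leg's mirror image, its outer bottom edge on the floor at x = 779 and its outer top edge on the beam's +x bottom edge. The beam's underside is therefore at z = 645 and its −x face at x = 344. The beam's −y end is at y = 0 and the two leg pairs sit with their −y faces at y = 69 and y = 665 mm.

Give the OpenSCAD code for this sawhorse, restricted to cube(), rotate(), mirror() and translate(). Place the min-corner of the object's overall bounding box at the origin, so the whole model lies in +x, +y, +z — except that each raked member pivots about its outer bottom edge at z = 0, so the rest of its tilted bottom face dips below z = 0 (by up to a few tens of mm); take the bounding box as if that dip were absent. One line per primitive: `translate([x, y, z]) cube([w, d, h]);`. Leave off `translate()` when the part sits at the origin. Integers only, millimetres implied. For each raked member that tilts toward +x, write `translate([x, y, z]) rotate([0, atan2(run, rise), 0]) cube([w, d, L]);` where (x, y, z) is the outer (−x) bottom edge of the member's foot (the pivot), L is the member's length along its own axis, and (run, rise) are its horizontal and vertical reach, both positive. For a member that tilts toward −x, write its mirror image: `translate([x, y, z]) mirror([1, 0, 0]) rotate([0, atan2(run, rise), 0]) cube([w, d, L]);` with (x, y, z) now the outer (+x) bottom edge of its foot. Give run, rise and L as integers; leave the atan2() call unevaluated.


// leg length = √(344² + 645²) = 731
// right-leg outer foot x = 2·344 + 91 = 779
// beam min-corner = (344, 0, 645)
translate([344, 0, 645]) cube([91, 766, 64]);
translate([0, 69, 0]) rotate([0, atan2(344, 645), 0]) cube([32, 32, 731]);
translate([779, 69, 0]) mirror([1, 0, 0]) rotate([0, atan2(344, 645), 0]) cube([32, 32, 731]);
translate([0, 665, 0]) rotate([0, atan2(344, 645), 0]) cube([32, 32, 731]);
translate([779, 665, 0]) mirror([1, 0, 0]) rotate([0, atan2(344, 645), 0]) cube([32, 32, 731]);


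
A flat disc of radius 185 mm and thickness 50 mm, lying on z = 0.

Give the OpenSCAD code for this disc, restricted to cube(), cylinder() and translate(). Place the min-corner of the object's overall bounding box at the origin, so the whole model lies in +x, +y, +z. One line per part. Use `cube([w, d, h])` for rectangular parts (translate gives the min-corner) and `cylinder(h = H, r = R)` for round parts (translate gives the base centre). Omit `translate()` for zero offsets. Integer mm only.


translate([185, 185, 0]) cylinder(h = 50, r = 185);


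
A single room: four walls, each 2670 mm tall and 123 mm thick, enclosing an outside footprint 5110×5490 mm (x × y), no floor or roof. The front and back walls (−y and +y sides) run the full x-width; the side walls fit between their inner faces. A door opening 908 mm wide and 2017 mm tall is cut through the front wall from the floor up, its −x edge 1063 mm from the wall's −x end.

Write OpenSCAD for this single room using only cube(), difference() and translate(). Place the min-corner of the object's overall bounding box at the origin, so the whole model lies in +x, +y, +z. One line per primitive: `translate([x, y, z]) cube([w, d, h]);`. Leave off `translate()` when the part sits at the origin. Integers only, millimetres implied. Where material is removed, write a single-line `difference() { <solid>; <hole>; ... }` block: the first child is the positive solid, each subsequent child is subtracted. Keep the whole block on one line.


difference() { cube([5110, 123, 2670]); translate([1063, 0, 0]) cube([908, 123, 2017]); }
translate([0, 5367, 0]) cube([5110, 123, 2670]);
translate([0, 123, 0]) cube([123, 5244, 2670]);
translate([4987, 123, 0]) cube([123, 5244, 2670]);


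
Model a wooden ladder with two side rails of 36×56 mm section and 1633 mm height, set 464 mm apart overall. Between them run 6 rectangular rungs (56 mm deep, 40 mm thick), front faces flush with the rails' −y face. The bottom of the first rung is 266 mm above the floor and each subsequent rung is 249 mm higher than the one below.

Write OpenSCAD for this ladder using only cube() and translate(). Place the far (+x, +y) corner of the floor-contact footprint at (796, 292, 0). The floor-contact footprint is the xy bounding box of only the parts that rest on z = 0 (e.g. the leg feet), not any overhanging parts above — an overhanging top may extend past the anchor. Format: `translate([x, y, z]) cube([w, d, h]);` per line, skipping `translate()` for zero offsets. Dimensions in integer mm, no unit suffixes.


translate([332, 236, 0]) cube([36, 56, 1633]);
translate([760, 236, 0]) cube([36, 56, 1633]);
translate([368, 236, 266]) cube([392, 56, 40]);
translate([368, 236, 515]) cube([392, 56, 40]);
translate([368, 236, 764]) cube([392, 56, 40]);
translate([368, 236, 1013]) cube([392, 56, 40]);
translate([368, 236, 1262]) cube([392, 56, 40]);
translate([368, 236, 1511]) cube([392, 56, 40]);


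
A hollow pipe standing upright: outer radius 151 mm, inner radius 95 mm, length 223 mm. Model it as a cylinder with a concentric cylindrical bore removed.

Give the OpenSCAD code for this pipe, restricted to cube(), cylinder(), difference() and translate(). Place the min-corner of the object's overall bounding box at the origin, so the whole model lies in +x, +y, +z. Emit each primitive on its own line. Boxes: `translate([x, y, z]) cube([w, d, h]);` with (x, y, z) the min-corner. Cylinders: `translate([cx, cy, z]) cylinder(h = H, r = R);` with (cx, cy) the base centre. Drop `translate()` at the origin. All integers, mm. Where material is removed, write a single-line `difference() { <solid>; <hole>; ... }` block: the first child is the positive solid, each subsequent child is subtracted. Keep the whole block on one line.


difference() { translate([151, 151, 0]) cylinder(h = 223, r = 151); translate([151, 151, 0]) cylinder(h = 223, r = 95); }


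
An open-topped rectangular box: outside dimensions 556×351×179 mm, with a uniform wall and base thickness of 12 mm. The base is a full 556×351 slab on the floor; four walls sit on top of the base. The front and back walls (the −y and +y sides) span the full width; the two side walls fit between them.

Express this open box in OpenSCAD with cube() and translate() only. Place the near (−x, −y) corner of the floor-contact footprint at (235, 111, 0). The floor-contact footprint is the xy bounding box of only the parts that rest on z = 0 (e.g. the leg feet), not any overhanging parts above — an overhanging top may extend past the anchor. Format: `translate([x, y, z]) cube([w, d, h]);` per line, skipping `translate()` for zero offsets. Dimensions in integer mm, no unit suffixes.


translate([235, 111, 0]) cube([556, 351, 12]);
translate([235, 111, 12]) cube([556, 12, 167]);
translate([235, 450, 12]) cube([556, 12, 167]);
translate([235, 123, 12]) cube([12, 327, 167]);
translate([779, 123, 12]) cube([12, 327, 167]);


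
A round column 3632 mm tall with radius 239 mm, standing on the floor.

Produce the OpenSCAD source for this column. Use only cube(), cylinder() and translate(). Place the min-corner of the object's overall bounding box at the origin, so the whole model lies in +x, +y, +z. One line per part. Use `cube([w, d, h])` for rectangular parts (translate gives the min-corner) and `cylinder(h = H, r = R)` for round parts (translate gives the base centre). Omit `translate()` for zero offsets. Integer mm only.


translate([239, 239, 0]) cylinder(h = 3632, r = 239);


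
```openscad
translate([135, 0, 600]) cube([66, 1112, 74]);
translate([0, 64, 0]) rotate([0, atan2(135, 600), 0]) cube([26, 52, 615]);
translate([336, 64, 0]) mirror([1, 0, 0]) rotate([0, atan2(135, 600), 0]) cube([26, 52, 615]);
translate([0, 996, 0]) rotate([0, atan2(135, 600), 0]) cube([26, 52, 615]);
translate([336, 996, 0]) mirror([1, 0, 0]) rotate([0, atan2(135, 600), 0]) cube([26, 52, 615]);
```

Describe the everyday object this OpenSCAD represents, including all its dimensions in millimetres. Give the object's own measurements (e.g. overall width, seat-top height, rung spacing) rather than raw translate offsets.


A sawhorse. A 66×1112×74 mm beam (x, y, z) sits on two A-frame leg pairs. Each pair is two raked legs of 26×52 mm section (52 mm along y) splaying symmetrically in x. Each leg rises 600 mm vertically over 135 mm of horizontal reach and is 615 mm long along its own axis. Every leg's outer bottom edge rests on the floor and its outer top edge meets a bottom edge of the beam — the left legs (tilting toward +x) meet the beam's −x bottom edge, the right legs (their mirror images, tilting toward −x) meet its +x bottom edge — so the leg tops tuck under the beam, the beam's underside is 600 mm above the floor, and the feet are 336 mm apart outside-to-outside with the beam centred between them. The two leg pairs are set in 64 mm from either end of the beam.


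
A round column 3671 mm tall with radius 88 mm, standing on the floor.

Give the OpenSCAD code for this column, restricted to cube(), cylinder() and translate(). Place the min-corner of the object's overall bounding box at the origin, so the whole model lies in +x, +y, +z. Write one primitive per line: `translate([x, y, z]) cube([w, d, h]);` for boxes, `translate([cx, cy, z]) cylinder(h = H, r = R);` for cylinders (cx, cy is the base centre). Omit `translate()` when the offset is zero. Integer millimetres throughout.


translate([88, 88, 0]) cylinder(h = 3671, r = 88);


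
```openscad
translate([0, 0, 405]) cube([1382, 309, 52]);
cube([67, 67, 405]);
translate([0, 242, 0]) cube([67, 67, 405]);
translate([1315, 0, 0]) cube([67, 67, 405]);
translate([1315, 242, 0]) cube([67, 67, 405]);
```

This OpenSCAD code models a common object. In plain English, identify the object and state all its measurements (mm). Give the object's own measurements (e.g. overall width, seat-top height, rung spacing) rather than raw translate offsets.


A long wooden bench with a 1382 mm (x) × 309 mm (y) seat, 52 mm thick, its top surface 457 mm above the floor. Four 67 mm square legs at the seat corners, flush with the edges, run from z = 0 to the seat underside.


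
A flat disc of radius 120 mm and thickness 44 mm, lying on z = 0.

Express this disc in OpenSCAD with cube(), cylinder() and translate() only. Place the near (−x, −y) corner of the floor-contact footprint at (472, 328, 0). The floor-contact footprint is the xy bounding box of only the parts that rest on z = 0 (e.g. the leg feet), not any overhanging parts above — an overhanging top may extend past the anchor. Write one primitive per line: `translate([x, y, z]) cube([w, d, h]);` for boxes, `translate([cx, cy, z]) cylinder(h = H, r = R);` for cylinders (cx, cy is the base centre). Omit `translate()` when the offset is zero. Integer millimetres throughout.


translate([592, 448, 0]) cylinder(h = 44, r = 120);


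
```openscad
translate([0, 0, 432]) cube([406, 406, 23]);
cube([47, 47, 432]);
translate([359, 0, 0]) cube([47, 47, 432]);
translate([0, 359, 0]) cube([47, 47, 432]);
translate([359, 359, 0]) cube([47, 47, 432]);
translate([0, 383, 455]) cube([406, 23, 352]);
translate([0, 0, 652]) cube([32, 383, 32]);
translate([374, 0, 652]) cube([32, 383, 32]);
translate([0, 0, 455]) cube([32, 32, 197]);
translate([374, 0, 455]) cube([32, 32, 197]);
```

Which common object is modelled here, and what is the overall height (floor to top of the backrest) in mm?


A chair. The overall height is 807 mm.

A slab on four corner posts with a tall panel at the back — a chair. The seat slab sits at z = 432 with thickness 23, and the 352 mm backrest starts at the seat top, so the overall height is 432 + 23 + 352 = 807 mm.


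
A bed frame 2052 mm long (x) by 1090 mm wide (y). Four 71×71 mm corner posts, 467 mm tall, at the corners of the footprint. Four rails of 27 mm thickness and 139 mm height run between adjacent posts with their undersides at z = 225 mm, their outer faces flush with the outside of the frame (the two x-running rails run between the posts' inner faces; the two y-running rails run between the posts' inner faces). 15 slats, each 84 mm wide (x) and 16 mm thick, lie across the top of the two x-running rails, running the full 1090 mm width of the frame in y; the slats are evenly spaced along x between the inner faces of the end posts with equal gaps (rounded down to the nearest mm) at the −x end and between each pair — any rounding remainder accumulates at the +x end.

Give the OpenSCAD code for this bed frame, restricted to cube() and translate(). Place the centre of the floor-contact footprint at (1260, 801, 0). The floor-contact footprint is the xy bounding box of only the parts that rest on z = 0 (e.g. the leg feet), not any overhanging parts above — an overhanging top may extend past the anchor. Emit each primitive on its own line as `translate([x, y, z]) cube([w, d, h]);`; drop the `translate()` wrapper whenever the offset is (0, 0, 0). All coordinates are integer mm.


translate([234, 256, 0]) cube([71, 71, 467]);
translate([234, 1275, 0]) cube([71, 71, 467]);
translate([2215, 256, 0]) cube([71, 71, 467]);
translate([2215, 1275, 0]) cube([71, 71, 467]);
translate([305, 256, 225]) cube([1910, 27, 139]);
translate([305, 1319, 225]) cube([1910, 27, 139]);
translate([234, 327, 225]) cube([27, 948, 139]);
translate([2259, 327, 225]) cube([27, 948, 139]);
translate([345, 256, 364]) cube([84, 1090, 16]);
translate([469, 256, 364]) cube([84, 1090, 16]);
translate([593, 256, 364]) cube([84, 1090, 16]);
translate([717, 256, 364]) cube([84, 1090, 16]);
translate([841, 256, 364]) cube([84, 1090, 16]);
translate([965, 256, 364]) cube([84, 1090, 16]);
translate([1089, 256, 364]) cube([84, 1090, 16]);
translate([1213, 256, 364]) cube([84, 1090, 16]);
translate([1337, 256, 364]) cube([84, 1090, 16]);
translate([1461, 256, 364]) cube([84, 1090, 16]);
translate([1585, 256, 364]) cube([84, 1090, 16]);
translate([1709, 256, 364]) cube([84, 1090, 16]);
translate([1833, 256, 364]) cube([84, 1090, 16]);
translate([1957, 256, 364]) cube([84, 1090, 16]);
translate([2081, 256, 364]) cube([84, 1090, 16]);


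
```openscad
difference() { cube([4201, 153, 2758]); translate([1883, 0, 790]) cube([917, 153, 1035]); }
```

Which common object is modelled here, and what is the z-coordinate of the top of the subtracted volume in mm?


A wall with a window opening. The window head height is 1825 mm.

A wall with a rectangular opening subtracted — a window. Sill at z = 790, opening 1035 mm tall, so the head is at 790 + 1035 = 1825 mm.


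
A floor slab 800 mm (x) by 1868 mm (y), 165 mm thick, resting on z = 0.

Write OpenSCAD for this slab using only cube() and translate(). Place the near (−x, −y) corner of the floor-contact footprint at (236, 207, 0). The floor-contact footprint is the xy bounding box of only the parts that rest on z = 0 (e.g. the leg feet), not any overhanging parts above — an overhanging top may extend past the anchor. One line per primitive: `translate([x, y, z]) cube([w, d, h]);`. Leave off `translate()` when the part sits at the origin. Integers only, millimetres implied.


translate([236, 207, 0]) cube([800, 1868, 165]);


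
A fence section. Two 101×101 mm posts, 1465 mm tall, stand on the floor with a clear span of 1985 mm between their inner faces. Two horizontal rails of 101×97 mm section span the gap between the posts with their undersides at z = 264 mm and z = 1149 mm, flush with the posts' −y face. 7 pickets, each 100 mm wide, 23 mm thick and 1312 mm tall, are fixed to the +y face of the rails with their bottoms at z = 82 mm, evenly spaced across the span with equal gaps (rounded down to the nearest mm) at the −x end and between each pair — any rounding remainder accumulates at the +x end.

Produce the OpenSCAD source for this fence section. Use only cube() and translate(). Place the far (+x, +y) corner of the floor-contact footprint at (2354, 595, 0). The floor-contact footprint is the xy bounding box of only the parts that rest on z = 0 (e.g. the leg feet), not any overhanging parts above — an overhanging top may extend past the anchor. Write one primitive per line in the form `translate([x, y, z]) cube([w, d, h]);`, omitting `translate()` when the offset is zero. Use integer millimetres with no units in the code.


translate([167, 494, 0]) cube([101, 101, 1465]);
translate([2253, 494, 0]) cube([101, 101, 1465]);
translate([268, 494, 264]) cube([1985, 101, 97]);
translate([268, 494, 1149]) cube([1985, 101, 97]);
translate([428, 595, 82]) cube([100, 23, 1312]);
translate([688, 595, 82]) cube([100, 23, 1312]);
translate([948, 595, 82]) cube([100, 23, 1312]);
translate([1208, 595, 82]) cube([100, 23, 1312]);
translate([1468, 595, 82]) cube([100, 23, 1312]);
translate([1728, 595, 82]) cube([100, 23, 1312]);
translate([1988, 595, 82]) cube([100, 23, 1312]);


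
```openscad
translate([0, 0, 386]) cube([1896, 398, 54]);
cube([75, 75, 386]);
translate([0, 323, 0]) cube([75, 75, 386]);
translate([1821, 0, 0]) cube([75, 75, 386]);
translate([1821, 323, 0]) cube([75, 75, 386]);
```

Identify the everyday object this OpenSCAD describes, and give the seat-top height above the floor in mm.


A bench. The seat-top height is 440 mm.

A long slab on four corner posts — a bench. The slab sits at z = 386 with thickness 54, so the top is 386 + 54 = 440 mm.


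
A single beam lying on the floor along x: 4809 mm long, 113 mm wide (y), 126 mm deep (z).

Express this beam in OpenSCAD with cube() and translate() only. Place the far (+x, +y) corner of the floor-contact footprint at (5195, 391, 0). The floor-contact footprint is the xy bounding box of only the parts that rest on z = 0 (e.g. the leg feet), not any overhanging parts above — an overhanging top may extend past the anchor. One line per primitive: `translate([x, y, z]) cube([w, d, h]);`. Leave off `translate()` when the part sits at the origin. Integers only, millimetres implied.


translate([386, 278, 0]) cube([4809, 113, 126]);


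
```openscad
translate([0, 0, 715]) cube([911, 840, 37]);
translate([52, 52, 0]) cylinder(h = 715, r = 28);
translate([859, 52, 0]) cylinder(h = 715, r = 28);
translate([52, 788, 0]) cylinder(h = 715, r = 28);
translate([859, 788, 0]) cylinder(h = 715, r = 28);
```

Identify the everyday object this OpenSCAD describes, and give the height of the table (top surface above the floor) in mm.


A table. The table height is 752 mm.

A 911×840×37 slab sits at z = 715 on four Ø56 mm round legs — a table. The top surface is at 715 + 37 = 752 mm.


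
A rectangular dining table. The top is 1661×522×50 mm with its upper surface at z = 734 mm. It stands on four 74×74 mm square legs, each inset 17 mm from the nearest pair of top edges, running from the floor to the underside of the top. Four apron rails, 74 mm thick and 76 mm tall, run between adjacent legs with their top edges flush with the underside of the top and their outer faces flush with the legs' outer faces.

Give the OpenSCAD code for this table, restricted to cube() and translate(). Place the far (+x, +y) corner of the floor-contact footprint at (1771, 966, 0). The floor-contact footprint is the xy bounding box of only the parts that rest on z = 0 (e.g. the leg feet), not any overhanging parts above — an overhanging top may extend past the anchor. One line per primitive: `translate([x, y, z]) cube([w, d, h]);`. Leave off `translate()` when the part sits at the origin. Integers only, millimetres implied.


// leg_h = 734 - 50 = 684
// apron z = 684 - 76 = 608
translate([127, 461, 684]) cube([1661, 522, 50]);
translate([144, 478, 0]) cube([74, 74, 684]);
translate([1697, 478, 0]) cube([74, 74, 684]);
translate([144, 892, 0]) cube([74, 74, 684]);
translate([1697, 892, 0]) cube([74, 74, 684]);
translate([218, 478, 608]) cube([1479, 74, 76]);
translate([218, 892, 608]) cube([1479, 74, 76]);
translate([144, 552, 608]) cube([74, 340, 76]);
translate([1697, 552, 608]) cube([74, 340, 76]);


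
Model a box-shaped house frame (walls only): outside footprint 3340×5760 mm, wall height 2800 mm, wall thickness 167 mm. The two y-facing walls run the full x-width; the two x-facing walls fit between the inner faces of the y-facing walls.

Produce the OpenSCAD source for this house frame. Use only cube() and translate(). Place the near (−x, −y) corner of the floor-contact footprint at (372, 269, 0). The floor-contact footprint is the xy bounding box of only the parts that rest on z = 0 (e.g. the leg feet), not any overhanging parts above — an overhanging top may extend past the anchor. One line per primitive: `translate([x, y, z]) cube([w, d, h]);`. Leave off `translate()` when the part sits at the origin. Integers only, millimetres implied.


translate([372, 269, 0]) cube([3340, 167, 2800]);
translate([372, 5862, 0]) cube([3340, 167, 2800]);
translate([372, 436, 0]) cube([167, 5426, 2800]);
translate([3545, 436, 0]) cube([167, 5426, 2800]);


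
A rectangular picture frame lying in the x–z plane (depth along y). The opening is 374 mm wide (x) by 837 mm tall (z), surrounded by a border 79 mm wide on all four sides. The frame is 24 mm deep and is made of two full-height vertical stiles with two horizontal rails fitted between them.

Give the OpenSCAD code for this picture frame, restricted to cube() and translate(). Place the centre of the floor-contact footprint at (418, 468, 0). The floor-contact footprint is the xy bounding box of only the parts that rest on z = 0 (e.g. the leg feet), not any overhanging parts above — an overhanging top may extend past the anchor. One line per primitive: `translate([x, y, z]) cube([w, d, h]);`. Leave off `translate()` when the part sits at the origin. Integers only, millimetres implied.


translate([152, 456, 0]) cube([79, 24, 995]);
translate([605, 456, 0]) cube([79, 24, 995]);
translate([231, 456, 0]) cube([374, 24, 79]);
translate([231, 456, 916]) cube([374, 24, 79]);


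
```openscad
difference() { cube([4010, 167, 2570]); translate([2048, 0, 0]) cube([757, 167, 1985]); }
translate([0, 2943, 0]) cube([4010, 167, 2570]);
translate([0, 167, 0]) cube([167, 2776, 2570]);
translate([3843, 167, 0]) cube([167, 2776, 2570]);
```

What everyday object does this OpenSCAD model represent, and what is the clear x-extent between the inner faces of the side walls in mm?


A single room. The interior width is 3676 mm.

Four walls enclosing a rectangle with a door in the front wall — a room. Outside width 4010 minus two 167 mm walls gives 3676 mm.


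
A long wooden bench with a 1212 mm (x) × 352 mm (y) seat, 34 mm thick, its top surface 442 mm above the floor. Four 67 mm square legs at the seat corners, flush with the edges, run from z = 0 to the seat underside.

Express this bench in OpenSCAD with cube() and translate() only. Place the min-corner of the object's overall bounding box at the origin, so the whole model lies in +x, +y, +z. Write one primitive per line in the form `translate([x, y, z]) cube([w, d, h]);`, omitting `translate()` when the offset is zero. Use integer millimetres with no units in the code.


translate([0, 0, 408]) cube([1212, 352, 34]);
cube([67, 67, 408]);
translate([0, 285, 0]) cube([67, 67, 408]);
translate([1145, 0, 0]) cube([67, 67, 408]);
translate([1145, 285, 0]) cube([67, 67, 408]);


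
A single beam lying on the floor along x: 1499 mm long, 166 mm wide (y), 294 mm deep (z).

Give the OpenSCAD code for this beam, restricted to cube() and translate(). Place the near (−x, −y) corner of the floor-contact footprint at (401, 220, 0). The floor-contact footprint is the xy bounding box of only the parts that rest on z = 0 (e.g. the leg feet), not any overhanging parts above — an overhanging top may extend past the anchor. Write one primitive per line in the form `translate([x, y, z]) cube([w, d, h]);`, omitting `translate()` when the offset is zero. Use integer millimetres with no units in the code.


translate([401, 220, 0]) cube([1499, 166, 294]);
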